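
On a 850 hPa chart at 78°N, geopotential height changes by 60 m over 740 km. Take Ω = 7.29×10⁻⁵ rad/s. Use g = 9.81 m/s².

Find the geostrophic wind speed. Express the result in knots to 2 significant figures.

Coriolis parameter at 78°N:
f = 2Ω sin φ = 2 × 7.29×10⁻⁵ × sin 78° = 1.43×10⁻⁴ s⁻¹
Height gradient: |∂Z/∂n| = 60 m / 740000 m = 8.11×10⁻⁵
On a pressure surface, geostrophic balance gives V_g = (g/f)|∂Z/∂n|:
V_g = 9.81 × 8.11×10⁻⁵ / 1.43×10⁻⁴ = 5.58 m/s
Converting: 5.58 m/s × 1.944 = 11 knots

11 knots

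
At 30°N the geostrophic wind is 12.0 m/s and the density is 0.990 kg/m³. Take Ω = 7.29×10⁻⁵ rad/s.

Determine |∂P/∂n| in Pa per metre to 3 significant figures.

8.66×10⁻⁴ Pa/m

Coriolis parameter at 30°N:
f = 2Ω sin φ = 2 × 7.29×10⁻⁵ × sin 30° = 7.29×10⁻⁵ s⁻¹
Geostrophic balance rearranged: |∂P/∂n| = f ρ V_g
|∂P/∂n| = 7.29×10⁻⁵ × 0.990 × 12.0 = 8.66×10⁻⁴ Pa/m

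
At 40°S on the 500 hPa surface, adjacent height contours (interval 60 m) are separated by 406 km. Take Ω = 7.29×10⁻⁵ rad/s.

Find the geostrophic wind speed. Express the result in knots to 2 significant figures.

30 knots

Coriolis parameter at 40°S:
f = 2Ω sin φ = 2 × 7.29×10⁻⁵ × sin 40° = 9.37×10⁻⁵ s⁻¹
Height gradient: |∂Z/∂n| = 60 m / 406000 m = 1.48×10⁻⁴
On a pressure surface, geostrophic balance gives V_g = (g/f)|∂Z/∂n|:
V_g = 9.81 × 1.48×10⁻⁴ / 9.37×10⁻⁵ = 15.5 m/s
Converting: 15.5 m/s × 1.944 = 30 knots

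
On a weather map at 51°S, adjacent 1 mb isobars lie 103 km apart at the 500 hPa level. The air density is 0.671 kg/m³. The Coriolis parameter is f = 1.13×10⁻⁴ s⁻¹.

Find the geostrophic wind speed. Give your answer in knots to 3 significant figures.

Pressure gradient: |∂P/∂n| = 100 Pa / 103000 m = 9.71×10⁻⁴ Pa/m
Geostrophic balance (pressure-gradient force = Coriolis force):
V_g = (1/(fρ)) |∂P/∂n| = 9.71×10⁻⁴ / (1.13×10⁻⁴ × 0.671) = 12.8 m/s
Converting: 12.8 m/s × 1.944 = 24.9 knots

24.9 knots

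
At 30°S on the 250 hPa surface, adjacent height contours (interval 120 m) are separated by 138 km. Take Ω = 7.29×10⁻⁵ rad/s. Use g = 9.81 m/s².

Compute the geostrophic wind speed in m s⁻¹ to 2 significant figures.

120 m s⁻¹

Coriolis parameter at 30°S:
f = 2Ω sin φ = 2 × 7.29×10⁻⁵ × sin 30° = 7.29×10⁻⁵ s⁻¹
Height gradient: |∂Z/∂n| = 120 m / 138000 m = 8.70×10⁻⁴
On a pressure surface, geostrophic balance gives V_g = (g/f)|∂Z/∂n|:
V_g = 9.81 × 8.70×10⁻⁴ / 7.29×10⁻⁵ = 117 m/s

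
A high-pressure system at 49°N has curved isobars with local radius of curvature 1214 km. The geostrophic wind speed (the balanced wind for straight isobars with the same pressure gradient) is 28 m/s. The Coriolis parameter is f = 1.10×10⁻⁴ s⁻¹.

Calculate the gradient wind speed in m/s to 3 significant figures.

Around a high, pressure-gradient force acts outward with centrifugal, so Coriolis balances both:
fV = (1/ρ)|∂P/∂n| + V²/R  →  V² − fR·V + fR·V_g = 0
With fR = 1.10×10⁻⁴ × 1214×10³ m = 134 m/s:
V = [fR − √((fR)² − 4 fR V_g)]/2 = [134 − √(134² − 4×134×28)]/2 = 40 m/s
Supergeostrophic (V > V_g = 28 m/s), as expected around a high.

40.0 m/s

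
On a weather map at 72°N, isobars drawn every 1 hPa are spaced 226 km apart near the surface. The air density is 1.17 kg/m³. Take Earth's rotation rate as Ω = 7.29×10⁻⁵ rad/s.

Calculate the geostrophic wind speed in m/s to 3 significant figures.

2.73 m/s

Coriolis parameter at 72°N:
f = 2Ω sin φ = 2 × 7.29×10⁻⁵ × sin 72° = 1.39×10⁻⁴ s⁻¹
Pressure gradient: |∂P/∂n| = 100 Pa / 226000 m = 4.42×10⁻⁴ Pa/m
Geostrophic balance (pressure-gradient force = Coriolis force):
V_g = (1/(fρ)) |∂P/∂n| = 4.42×10⁻⁴ / (1.39×10⁻⁴ × 1.17) = 2.73 m/s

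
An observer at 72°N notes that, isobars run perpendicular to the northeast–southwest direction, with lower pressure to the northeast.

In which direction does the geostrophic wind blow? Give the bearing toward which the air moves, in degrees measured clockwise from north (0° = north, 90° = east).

The pressure-gradient force points toward the northeast (bearing 045°).
Geostrophic balance: in the Northern Hemisphere the Coriolis force deflects motion to the right, so the geostrophic wind blows 90° to the right of the pressure-gradient force (low pressure on the left).
Rotating 045° by 90° clockwise gives 135° — the wind blows toward the southeast.

135°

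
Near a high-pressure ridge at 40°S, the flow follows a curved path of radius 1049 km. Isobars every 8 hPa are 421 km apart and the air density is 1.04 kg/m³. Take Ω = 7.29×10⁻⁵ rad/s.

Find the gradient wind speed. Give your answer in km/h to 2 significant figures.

96 km/h

Coriolis parameter at 40°S:
f = 2Ω sin φ = 2 × 7.29×10⁻⁵ × sin 40° = 9.37×10⁻⁵ s⁻¹
Pressure gradient: |∂P/∂n| = 800 Pa / 421000 m = 1.90×10⁻³ Pa/m
Geostrophic speed: V_g = |∂P/∂n|/(fρ) = 1.90×10⁻³/(9.37×10⁻⁵ × 1.04) = 19.5 m/s
Around a high, pressure-gradient force acts outward with centrifugal, so Coriolis balances both:
fV = (1/ρ)|∂P/∂n| + V²/R  →  V² − fR·V + fR·V_g = 0
With fR = 9.37×10⁻⁵ × 1049×10³ m = 98.3 m/s:
V = [fR − √((fR)² − 4 fR V_g)]/2 = [98.3 − √(98.3² − 4×98.3×19.5)]/2 = 26.8 m/s
Supergeostrophic (V > V_g = 19.5 m/s), as expected around a high.
Converting: 26.8 m/s × 3.6 = 96 km/h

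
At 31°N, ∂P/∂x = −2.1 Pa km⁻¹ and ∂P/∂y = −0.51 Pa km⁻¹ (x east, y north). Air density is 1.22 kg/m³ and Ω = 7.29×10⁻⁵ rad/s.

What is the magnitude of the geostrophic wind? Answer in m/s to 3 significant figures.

Coriolis parameter at 31°N:
f = 2Ω sin φ = 2 × 7.29×10⁻⁵ × sin 31° = 7.51×10⁻⁵ s⁻¹
Component geostrophic relations (x east, y north):
u_g = −(1/(fρ)) ∂P/∂y,  v_g = (1/(fρ)) ∂P/∂x
u_g = −(−0.51×10⁻³)/(7.51×10⁻⁵ × 1.22) = 5.57 m/s;  v_g = (−2.1×10⁻³)/(7.51×10⁻⁵ × 1.22) = −22.9 m/s
|V_g| = √(u_g² + v_g²) = 23.6 m/s

23.6 m/s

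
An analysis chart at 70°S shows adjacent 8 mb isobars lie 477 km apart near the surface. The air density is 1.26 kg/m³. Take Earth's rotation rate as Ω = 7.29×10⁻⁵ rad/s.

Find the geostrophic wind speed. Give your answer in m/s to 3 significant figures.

Coriolis parameter at 70°S:
f = 2Ω sin φ = 2 × 7.29×10⁻⁵ × sin 70° = 1.37×10⁻⁴ s⁻¹
Pressure gradient: |∂P/∂n| = 800 Pa / 477000 m = 1.68×10⁻³ Pa/m
Geostrophic balance (pressure-gradient force = Coriolis force):
V_g = (1/(fρ)) |∂P/∂n| = 1.68×10⁻³ / (1.37×10⁻⁴ × 1.26) = 9.72 m/s

9.72 m/s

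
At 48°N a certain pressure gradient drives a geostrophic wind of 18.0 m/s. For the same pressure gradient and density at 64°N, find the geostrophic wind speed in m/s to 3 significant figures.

With the same pressure gradient and density, V_g ∝ 1/f ∝ 1/sin φ.
V₂ = V₁ · sin φ₁ / sin φ₂ = 18.0 × sin 48° / sin 64°
V₂ = 18.0 × 0.7431/0.8988 = 14.9 m/s

14.9 m/s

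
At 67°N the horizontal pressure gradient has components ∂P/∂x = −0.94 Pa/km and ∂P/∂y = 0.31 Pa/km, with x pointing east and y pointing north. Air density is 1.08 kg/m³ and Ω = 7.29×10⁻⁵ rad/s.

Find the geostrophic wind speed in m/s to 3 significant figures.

6.83 m/s

Coriolis parameter at 67°N:
f = 2Ω sin φ = 2 × 7.29×10⁻⁵ × sin 67° = 1.34×10⁻⁴ s⁻¹
Component geostrophic relations (x east, y north):
u_g = −(1/(fρ)) ∂P/∂y,  v_g = (1/(fρ)) ∂P/∂x
u_g = −(0.31×10⁻³)/(1.34×10⁻⁴ × 1.08) = −2.14 m/s;  v_g = (−0.94×10⁻³)/(1.34×10⁻⁴ × 1.08) = −6.49 m/s
|V_g| = √(u_g² + v_g²) = 6.83 m/s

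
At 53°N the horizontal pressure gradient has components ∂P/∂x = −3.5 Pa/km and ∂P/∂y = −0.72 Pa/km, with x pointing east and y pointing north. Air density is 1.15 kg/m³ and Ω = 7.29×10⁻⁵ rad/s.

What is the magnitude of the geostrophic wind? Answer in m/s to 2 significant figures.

27 m/s

Coriolis parameter at 53°N:
f = 2Ω sin φ = 2 × 7.29×10⁻⁵ × sin 53° = 1.16×10⁻⁴ s⁻¹
Component geostrophic relations (x east, y north):
u_g = −(1/(fρ)) ∂P/∂y,  v_g = (1/(fρ)) ∂P/∂x
u_g = −(−0.72×10⁻³)/(1.16×10⁻⁴ × 1.15) = 5.38 m/s;  v_g = (−3.5×10⁻³)/(1.16×10⁻⁴ × 1.15) = −26.1 m/s
|V_g| = √(u_g² + v_g²) = 26.7 m/s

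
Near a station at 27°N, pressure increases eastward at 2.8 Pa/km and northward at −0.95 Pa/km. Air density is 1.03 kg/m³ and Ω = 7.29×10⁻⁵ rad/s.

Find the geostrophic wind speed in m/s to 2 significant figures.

Coriolis parameter at 27°N:
f = 2Ω sin φ = 2 × 7.29×10⁻⁵ × sin 27° = 6.62×10⁻⁵ s⁻¹
Component geostrophic relations (x east, y north):
u_g = −(1/(fρ)) ∂P/∂y,  v_g = (1/(fρ)) ∂P/∂x
u_g = −(−0.95×10⁻³)/(6.62×10⁻⁵ × 1.03) = 13.9 m/s;  v_g = (2.8×10⁻³)/(6.62×10⁻⁵ × 1.03) = 41.1 m/s
|V_g| = √(u_g² + v_g²) = 43.4 m/s

43 m/s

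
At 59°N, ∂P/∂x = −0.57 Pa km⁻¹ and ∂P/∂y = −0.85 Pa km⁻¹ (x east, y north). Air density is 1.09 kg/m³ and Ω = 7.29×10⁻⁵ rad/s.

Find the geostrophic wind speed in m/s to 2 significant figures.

Coriolis parameter at 59°N:
f = 2Ω sin φ = 2 × 7.29×10⁻⁵ × sin 59° = 1.25×10⁻⁴ s⁻¹
Component geostrophic relations (x east, y north):
u_g = −(1/(fρ)) ∂P/∂y,  v_g = (1/(fρ)) ∂P/∂x
u_g = −(−0.85×10⁻³)/(1.25×10⁻⁴ × 1.09) = 6.24 m/s;  v_g = (−0.57×10⁻³)/(1.25×10⁻⁴ × 1.09) = −4.18 m/s
|V_g| = √(u_g² + v_g²) = 7.51 m/s

7.5 m/s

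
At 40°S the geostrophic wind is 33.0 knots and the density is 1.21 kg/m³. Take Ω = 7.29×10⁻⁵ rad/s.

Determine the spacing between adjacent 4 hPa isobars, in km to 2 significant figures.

Coriolis parameter at 40°S:
f = 2Ω sin φ = 2 × 7.29×10⁻⁵ × sin 40° = 9.37×10⁻⁵ s⁻¹
Wind speed in SI: 33.0 knots = 17.0 m/s
Geostrophic balance rearranged: |∂P/∂n| = f ρ V_g
|∂P/∂n| = 9.37×10⁻⁵ × 1.21 × 17.0 = 1.93×10⁻³ Pa/m
Isobar spacing: Δn = ΔP/|∂P/∂n| = 400 Pa / 1.93×10⁻³ Pa/m = 207777 m ≈ 210 km

210 km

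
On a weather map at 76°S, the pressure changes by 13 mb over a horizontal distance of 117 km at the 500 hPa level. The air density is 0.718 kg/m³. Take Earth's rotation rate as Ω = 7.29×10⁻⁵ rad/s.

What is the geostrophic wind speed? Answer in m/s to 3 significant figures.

Coriolis parameter at 76°S:
f = 2Ω sin φ = 2 × 7.29×10⁻⁵ × sin 76° = 1.41×10⁻⁴ s⁻¹
Pressure gradient: |∂P/∂n| = 1300 Pa / 117000 m = 1.11×10⁻² Pa/m
Geostrophic balance (pressure-gradient force = Coriolis force):
V_g = (1/(fρ)) |∂P/∂n| = 1.11×10⁻² / (1.41×10⁻⁴ × 0.718) = 109 m/s

109 m/s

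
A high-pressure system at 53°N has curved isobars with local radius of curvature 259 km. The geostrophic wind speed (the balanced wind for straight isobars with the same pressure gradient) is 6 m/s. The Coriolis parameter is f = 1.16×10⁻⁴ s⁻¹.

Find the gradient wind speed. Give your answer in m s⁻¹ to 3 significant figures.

8.28 m s⁻¹

Around a high, pressure-gradient force acts outward with centrifugal, so Coriolis balances both:
fV = (1/ρ)|∂P/∂n| + V²/R  →  V² − fR·V + fR·V_g = 0
With fR = 1.16×10⁻⁴ × 259×10³ m = 30.0 m/s:
V = [fR − √((fR)² − 4 fR V_g)]/2 = [30.0 − √(30.0² − 4×30.0×6)]/2 = 8.28 m/s
Supergeostrophic (V > V_g = 6 m/s), as expected around a high.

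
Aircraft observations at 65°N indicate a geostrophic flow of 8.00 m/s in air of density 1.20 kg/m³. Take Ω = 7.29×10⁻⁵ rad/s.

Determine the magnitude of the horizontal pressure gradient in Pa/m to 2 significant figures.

Coriolis parameter at 65°N:
f = 2Ω sin φ = 2 × 7.29×10⁻⁵ × sin 65° = 1.32×10⁻⁴ s⁻¹
Geostrophic balance rearranged: |∂P/∂n| = f ρ V_g
|∂P/∂n| = 1.32×10⁻⁴ × 1.20 × 8.00 = 1.27×10⁻³ Pa/m

1.3×10⁻³ Pa/m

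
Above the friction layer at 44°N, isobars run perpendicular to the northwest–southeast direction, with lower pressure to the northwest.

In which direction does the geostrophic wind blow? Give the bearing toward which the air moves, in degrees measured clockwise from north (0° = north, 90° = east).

The pressure-gradient force points toward the northwest (bearing 315°).
Geostrophic balance: in the Northern Hemisphere the Coriolis force deflects motion to the right, so the geostrophic wind blows 90° to the right of the pressure-gradient force (low pressure on the left).
Rotating 315° by 90° clockwise gives 045° — the wind blows toward the northeast.

045°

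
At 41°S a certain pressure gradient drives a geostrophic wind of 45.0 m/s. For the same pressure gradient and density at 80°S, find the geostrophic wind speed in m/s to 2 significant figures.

With the same pressure gradient and density, V_g ∝ 1/f ∝ 1/sin φ.
V₂ = V₁ · sin φ₁ / sin φ₂ = 45.0 × sin 41° / sin 80°
V₂ = 45.0 × 0.6561/0.9848 = 30 m/s

30 m/s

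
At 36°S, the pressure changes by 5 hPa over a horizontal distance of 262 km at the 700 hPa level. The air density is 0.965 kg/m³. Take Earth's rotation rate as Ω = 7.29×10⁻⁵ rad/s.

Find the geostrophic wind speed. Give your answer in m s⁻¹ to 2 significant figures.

Coriolis parameter at 36°S:
f = 2Ω sin φ = 2 × 7.29×10⁻⁵ × sin 36° = 8.57×10⁻⁵ s⁻¹
Pressure gradient: |∂P/∂n| = 500 Pa / 262000 m = 1.91×10⁻³ Pa/m
Geostrophic balance (pressure-gradient force = Coriolis force):
V_g = (1/(fρ)) |∂P/∂n| = 1.91×10⁻³ / (8.57×10⁻⁵ × 0.965) = 23.1 m/s

23 m s⁻¹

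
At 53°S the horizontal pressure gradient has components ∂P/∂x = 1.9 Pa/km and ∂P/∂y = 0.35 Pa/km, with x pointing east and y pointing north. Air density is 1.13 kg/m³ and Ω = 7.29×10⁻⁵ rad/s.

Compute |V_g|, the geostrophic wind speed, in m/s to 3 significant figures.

Coriolis parameter at 53°S:
f = 2Ω sin φ = 2 × 7.29×10⁻⁵ × sin 53° = 1.16×10⁻⁴ s⁻¹
In the Southern Hemisphere f is negative: f = −1.16×10⁻⁴ s⁻¹.
Component geostrophic relations (x east, y north):
u_g = −(1/(fρ)) ∂P/∂y,  v_g = (1/(fρ)) ∂P/∂x
u_g = −(0.35×10⁻³)/(−1.16×10⁻⁴ × 1.13) = 2.66 m/s;  v_g = (1.9×10⁻³)/(−1.16×10⁻⁴ × 1.13) = −14.4 m/s
|V_g| = √(u_g² + v_g²) = 14.7 m/s

14.7 m/s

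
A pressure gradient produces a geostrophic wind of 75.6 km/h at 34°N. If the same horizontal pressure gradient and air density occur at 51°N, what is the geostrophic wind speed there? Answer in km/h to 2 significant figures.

54 km/h

With the same pressure gradient and density, V_g ∝ 1/f ∝ 1/sin φ.
V₂ = V₁ · sin φ₁ / sin φ₂ = 75.6 × sin 34° / sin 51°
V₂ = 75.6 × 0.5592/0.7771 = 54 km/h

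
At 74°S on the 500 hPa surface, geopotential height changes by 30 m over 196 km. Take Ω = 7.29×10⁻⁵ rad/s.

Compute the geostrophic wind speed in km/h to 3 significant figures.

Coriolis parameter at 74°S:
f = 2Ω sin φ = 2 × 7.29×10⁻⁵ × sin 74° = 1.40×10⁻⁴ s⁻¹
Height gradient: |∂Z/∂n| = 30 m / 196000 m = 1.53×10⁻⁴
On a pressure surface, geostrophic balance gives V_g = (g/f)|∂Z/∂n|:
V_g = 9.81 × 1.53×10⁻⁴ / 1.40×10⁻⁴ = 10.7 m/s
Converting: 10.7 m/s × 3.6 = 38.6 km/h

38.6 km/h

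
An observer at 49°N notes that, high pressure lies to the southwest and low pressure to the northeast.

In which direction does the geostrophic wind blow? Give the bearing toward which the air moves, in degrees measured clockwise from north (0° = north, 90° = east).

The pressure-gradient force points toward the northeast (bearing 045°).
Geostrophic balance: in the Northern Hemisphere the Coriolis force deflects motion to the right, so the geostrophic wind blows 90° to the right of the pressure-gradient force (low pressure on the left).
Rotating 045° by 90° clockwise gives 135° — the wind blows toward the southeast.

135°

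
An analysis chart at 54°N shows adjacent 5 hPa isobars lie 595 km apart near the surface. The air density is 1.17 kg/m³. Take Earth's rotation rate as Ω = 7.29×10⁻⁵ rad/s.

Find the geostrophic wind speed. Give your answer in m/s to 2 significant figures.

6.1 m/s

Coriolis parameter at 54°N:
f = 2Ω sin φ = 2 × 7.29×10⁻⁵ × sin 54° = 1.18×10⁻⁴ s⁻¹
Pressure gradient: |∂P/∂n| = 500 Pa / 595000 m = 8.40×10⁻⁴ Pa/m
Geostrophic balance (pressure-gradient force = Coriolis force):
V_g = (1/(fρ)) |∂P/∂n| = 8.40×10⁻⁴ / (1.18×10⁻⁴ × 1.17) = 6.09 m/s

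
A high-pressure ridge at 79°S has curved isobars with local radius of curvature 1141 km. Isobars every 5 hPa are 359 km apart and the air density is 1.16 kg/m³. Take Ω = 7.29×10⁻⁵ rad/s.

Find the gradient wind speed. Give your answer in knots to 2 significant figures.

17 knots

Coriolis parameter at 79°S:
f = 2Ω sin φ = 2 × 7.29×10⁻⁵ × sin 79° = 1.43×10⁻⁴ s⁻¹
Pressure gradient: |∂P/∂n| = 500 Pa / 359000 m = 1.39×10⁻³ Pa/m
Geostrophic speed: V_g = |∂P/∂n|/(fρ) = 1.39×10⁻³/(1.43×10⁻⁴ × 1.16) = 8.39 m/s
Around a high, pressure-gradient force acts outward with centrifugal, so Coriolis balances both:
fV = (1/ρ)|∂P/∂n| + V²/R  →  V² − fR·V + fR·V_g = 0
With fR = 1.43×10⁻⁴ × 1141×10³ m = 163 m/s:
V = [fR − √((fR)² − 4 fR V_g)]/2 = [163 − √(163² − 4×163×8.39)]/2 = 8.87 m/s
Supergeostrophic (V > V_g = 8.39 m/s), as expected around a high.
Converting: 8.87 m/s × 1.944 = 17 knots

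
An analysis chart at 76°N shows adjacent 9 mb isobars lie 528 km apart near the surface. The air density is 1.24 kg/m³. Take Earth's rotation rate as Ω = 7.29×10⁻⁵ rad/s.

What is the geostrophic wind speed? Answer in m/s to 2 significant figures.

9.7 m/s

Coriolis parameter at 76°N:
f = 2Ω sin φ = 2 × 7.29×10⁻⁵ × sin 76° = 1.41×10⁻⁴ s⁻¹
Pressure gradient: |∂P/∂n| = 900 Pa / 528000 m = 1.70×10⁻³ Pa/m
Geostrophic balance (pressure-gradient force = Coriolis force):
V_g = (1/(fρ)) |∂P/∂n| = 1.70×10⁻³ / (1.41×10⁻⁴ × 1.24) = 9.72 m/s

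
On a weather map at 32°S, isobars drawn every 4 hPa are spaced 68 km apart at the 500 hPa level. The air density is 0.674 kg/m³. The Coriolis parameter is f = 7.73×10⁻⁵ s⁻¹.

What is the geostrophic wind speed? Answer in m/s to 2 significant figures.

110 m/s

Pressure gradient: |∂P/∂n| = 400 Pa / 68000 m = 5.88×10⁻³ Pa/m
Geostrophic balance (pressure-gradient force = Coriolis force):
V_g = (1/(fρ)) |∂P/∂n| = 5.88×10⁻³ / (7.73×10⁻⁵ × 0.674) = 113 m/s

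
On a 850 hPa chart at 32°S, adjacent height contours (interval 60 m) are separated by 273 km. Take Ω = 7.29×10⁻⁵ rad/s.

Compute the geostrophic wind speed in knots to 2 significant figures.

Coriolis parameter at 32°S:
f = 2Ω sin φ = 2 × 7.29×10⁻⁵ × sin 32° = 7.73×10⁻⁵ s⁻¹
Height gradient: |∂Z/∂n| = 60 m / 273000 m = 2.20×10⁻⁴
On a pressure surface, geostrophic balance gives V_g = (g/f)|∂Z/∂n|:
V_g = 9.81 × 2.20×10⁻⁴ / 7.73×10⁻⁵ = 27.9 m/s
Converting: 27.9 m/s × 1.944 = 54 knots

54 knots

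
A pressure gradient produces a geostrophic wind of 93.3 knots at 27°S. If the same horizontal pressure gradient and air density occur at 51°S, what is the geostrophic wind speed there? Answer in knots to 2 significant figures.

55 knots

With the same pressure gradient and density, V_g ∝ 1/f ∝ 1/sin φ.
V₂ = V₁ · sin φ₁ / sin φ₂ = 93.3 × sin 27° / sin 51°
V₂ = 93.3 × 0.4540/0.7771 = 55 knots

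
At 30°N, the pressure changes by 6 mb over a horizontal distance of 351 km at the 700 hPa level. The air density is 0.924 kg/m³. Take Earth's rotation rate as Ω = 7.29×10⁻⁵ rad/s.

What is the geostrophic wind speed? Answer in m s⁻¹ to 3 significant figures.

Coriolis parameter at 30°N:
f = 2Ω sin φ = 2 × 7.29×10⁻⁵ × sin 30° = 7.29×10⁻⁵ s⁻¹
Pressure gradient: |∂P/∂n| = 600 Pa / 351000 m = 1.71×10⁻³ Pa/m
Geostrophic balance (pressure-gradient force = Coriolis force):
V_g = (1/(fρ)) |∂P/∂n| = 1.71×10⁻³ / (7.29×10⁻⁵ × 0.924) = 25.4 m/s

25.4 m s⁻¹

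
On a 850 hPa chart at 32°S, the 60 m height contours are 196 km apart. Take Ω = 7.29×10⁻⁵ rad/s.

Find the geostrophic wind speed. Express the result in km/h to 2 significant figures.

Coriolis parameter at 32°S:
f = 2Ω sin φ = 2 × 7.29×10⁻⁵ × sin 32° = 7.73×10⁻⁵ s⁻¹
Height gradient: |∂Z/∂n| = 60 m / 196000 m = 3.06×10⁻⁴
On a pressure surface, geostrophic balance gives V_g = (g/f)|∂Z/∂n|:
V_g = 9.81 × 3.06×10⁻⁴ / 7.73×10⁻⁵ = 38.9 m/s
Converting: 38.9 m/s × 3.6 = 140 km/h

140 km/h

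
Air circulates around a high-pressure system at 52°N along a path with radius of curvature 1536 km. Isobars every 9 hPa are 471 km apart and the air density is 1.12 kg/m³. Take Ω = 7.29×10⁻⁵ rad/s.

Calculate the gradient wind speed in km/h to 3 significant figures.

58.9 km/h

Coriolis parameter at 52°N:
f = 2Ω sin φ = 2 × 7.29×10⁻⁵ × sin 52° = 1.15×10⁻⁴ s⁻¹
Pressure gradient: |∂P/∂n| = 900 Pa / 471000 m = 1.91×10⁻³ Pa/m
Geostrophic speed: V_g = |∂P/∂n|/(fρ) = 1.91×10⁻³/(1.15×10⁻⁴ × 1.12) = 14.8 m/s
Around a high, pressure-gradient force acts outward with centrifugal, so Coriolis balances both:
fV = (1/ρ)|∂P/∂n| + V²/R  →  V² − fR·V + fR·V_g = 0
With fR = 1.15×10⁻⁴ × 1536×10³ m = 176 m/s:
V = [fR − √((fR)² − 4 fR V_g)]/2 = [176 − √(176² − 4×176×14.8)]/2 = 16.4 m/s
Supergeostrophic (V > V_g = 14.8 m/s), as expected around a high.
Converting: 16.4 m/s × 3.6 = 58.9 km/h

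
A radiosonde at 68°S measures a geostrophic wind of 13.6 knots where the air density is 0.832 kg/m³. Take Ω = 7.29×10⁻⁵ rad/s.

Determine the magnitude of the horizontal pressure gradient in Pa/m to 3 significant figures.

7.87×10⁻⁴ Pa/m

Coriolis parameter at 68°S:
f = 2Ω sin φ = 2 × 7.29×10⁻⁵ × sin 68° = 1.35×10⁻⁴ s⁻¹
Wind speed in SI: 13.6 knots = 7.00 m/s
Geostrophic balance rearranged: |∂P/∂n| = f ρ V_g
|∂P/∂n| = 1.35×10⁻⁴ × 0.832 × 7.00 = 7.87×10⁻⁴ Pa/m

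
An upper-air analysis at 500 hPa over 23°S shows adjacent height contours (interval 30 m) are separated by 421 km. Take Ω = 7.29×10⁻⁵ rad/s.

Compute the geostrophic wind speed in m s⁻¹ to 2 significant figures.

12 m s⁻¹

Coriolis parameter at 23°S:
f = 2Ω sin φ = 2 × 7.29×10⁻⁵ × sin 23° = 5.70×10⁻⁵ s⁻¹
Height gradient: |∂Z/∂n| = 30 m / 421000 m = 7.13×10⁻⁵
On a pressure surface, geostrophic balance gives V_g = (g/f)|∂Z/∂n|:
V_g = 9.81 × 7.13×10⁻⁵ / 5.70×10⁻⁵ = 12.3 m/s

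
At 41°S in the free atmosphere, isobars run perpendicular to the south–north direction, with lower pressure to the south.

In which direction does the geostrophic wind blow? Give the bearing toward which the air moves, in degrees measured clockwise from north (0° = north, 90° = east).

The pressure-gradient force points toward the south (bearing 180°).
Geostrophic balance: in the Southern Hemisphere the Coriolis force deflects motion to the left, so the geostrophic wind blows 90° to the left of the pressure-gradient force (low pressure on the right).
Rotating 180° by 90° counterclockwise gives 090° — the wind blows toward the east.

090°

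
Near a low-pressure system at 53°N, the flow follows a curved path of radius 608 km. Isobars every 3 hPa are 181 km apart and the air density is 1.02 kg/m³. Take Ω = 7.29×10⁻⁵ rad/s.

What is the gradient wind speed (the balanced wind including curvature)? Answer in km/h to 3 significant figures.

43.0 km/h

Coriolis parameter at 53°N:
f = 2Ω sin φ = 2 × 7.29×10⁻⁵ × sin 53° = 1.16×10⁻⁴ s⁻¹
Pressure gradient: |∂P/∂n| = 300 Pa / 181000 m = 1.66×10⁻³ Pa/m
Geostrophic speed: V_g = |∂P/∂n|/(fρ) = 1.66×10⁻³/(1.16×10⁻⁴ × 1.02) = 14.0 m/s
Around a low, centrifugal force acts outward with Coriolis, so pressure-gradient force balances both:
(1/ρ)|∂P/∂n| = fV + V²/R  →  V² + fR·V − fR·V_g = 0
With fR = 1.16×10⁻⁴ × 608×10³ m = 70.8 m/s:
V = [−fR + √((fR)² + 4 fR V_g)]/2 = [−70.8 + √(70.8² + 4×70.8×14)]/2 = 11.9 m/s
Subgeostrophic (V < V_g = 14 m/s), as expected around a low.
Converting: 11.9 m/s × 3.6 = 43.0 km/h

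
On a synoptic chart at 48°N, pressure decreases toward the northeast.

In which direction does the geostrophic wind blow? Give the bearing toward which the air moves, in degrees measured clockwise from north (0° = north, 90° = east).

135°

The pressure-gradient force points toward the northeast (bearing 045°).
Geostrophic balance: in the Northern Hemisphere the Coriolis force deflects motion to the right, so the geostrophic wind blows 90° to the right of the pressure-gradient force (low pressure on the left).
Rotating 045° by 90° clockwise gives 135° — the wind blows toward the southeast.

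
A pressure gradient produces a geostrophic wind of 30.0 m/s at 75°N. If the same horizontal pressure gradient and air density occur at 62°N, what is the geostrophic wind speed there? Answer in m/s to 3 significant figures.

With the same pressure gradient and density, V_g ∝ 1/f ∝ 1/sin φ.
V₂ = V₁ · sin φ₁ / sin φ₂ = 30.0 × sin 75° / sin 62°
V₂ = 30.0 × 0.9659/0.8829 = 32.8 m/s

32.8 m/s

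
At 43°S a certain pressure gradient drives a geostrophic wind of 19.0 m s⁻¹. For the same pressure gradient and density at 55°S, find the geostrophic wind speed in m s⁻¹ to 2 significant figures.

16 m s⁻¹

With the same pressure gradient and density, V_g ∝ 1/f ∝ 1/sin φ.
V₂ = V₁ · sin φ₁ / sin φ₂ = 19.0 × sin 43° / sin 55°
V₂ = 19.0 × 0.6820/0.8192 = 16 m s⁻¹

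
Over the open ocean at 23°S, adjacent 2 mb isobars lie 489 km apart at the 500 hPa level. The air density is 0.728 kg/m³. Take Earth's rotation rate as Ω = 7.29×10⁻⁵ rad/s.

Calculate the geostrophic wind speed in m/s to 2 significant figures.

Coriolis parameter at 23°S:
f = 2Ω sin φ = 2 × 7.29×10⁻⁵ × sin 23° = 5.70×10⁻⁵ s⁻¹
Pressure gradient: |∂P/∂n| = 200 Pa / 489000 m = 4.09×10⁻⁴ Pa/m
Geostrophic balance (pressure-gradient force = Coriolis force):
V_g = (1/(fρ)) |∂P/∂n| = 4.09×10⁻⁴ / (5.70×10⁻⁵ × 0.728) = 9.86 m/s

9.9 m/s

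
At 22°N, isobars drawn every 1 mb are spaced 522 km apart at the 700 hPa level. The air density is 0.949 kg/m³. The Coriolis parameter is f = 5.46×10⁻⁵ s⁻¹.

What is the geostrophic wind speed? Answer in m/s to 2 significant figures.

Pressure gradient: |∂P/∂n| = 100 Pa / 522000 m = 1.92×10⁻⁴ Pa/m
Geostrophic balance (pressure-gradient force = Coriolis force):
V_g = (1/(fρ)) |∂P/∂n| = 1.92×10⁻⁴ / (5.46×10⁻⁵ × 0.949) = 3.70 m/s

3.7 m/s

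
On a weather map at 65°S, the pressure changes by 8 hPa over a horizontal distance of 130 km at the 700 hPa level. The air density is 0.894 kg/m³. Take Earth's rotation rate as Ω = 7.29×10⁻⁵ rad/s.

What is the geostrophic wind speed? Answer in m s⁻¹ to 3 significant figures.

Coriolis parameter at 65°S:
f = 2Ω sin φ = 2 × 7.29×10⁻⁵ × sin 65° = 1.32×10⁻⁴ s⁻¹
Pressure gradient: |∂P/∂n| = 800 Pa / 130000 m = 6.15×10⁻³ Pa/m
Geostrophic balance (pressure-gradient force = Coriolis force):
V_g = (1/(fρ)) |∂P/∂n| = 6.15×10⁻³ / (1.32×10⁻⁴ × 0.894) = 52.1 m/s

52.1 m s⁻¹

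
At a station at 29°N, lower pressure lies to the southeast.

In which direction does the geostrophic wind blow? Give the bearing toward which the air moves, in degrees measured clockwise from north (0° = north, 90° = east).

225°

The pressure-gradient force points toward the southeast (bearing 135°).
Geostrophic balance: in the Northern Hemisphere the Coriolis force deflects motion to the right, so the geostrophic wind blows 90° to the right of the pressure-gradient force (low pressure on the left).
Rotating 135° by 90° clockwise gives 225° — the wind blows toward the southwest.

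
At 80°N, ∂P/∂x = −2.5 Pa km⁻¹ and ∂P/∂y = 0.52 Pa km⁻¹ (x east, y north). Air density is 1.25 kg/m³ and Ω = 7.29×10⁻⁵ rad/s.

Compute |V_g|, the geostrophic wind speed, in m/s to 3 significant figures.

14.2 m/s

Coriolis parameter at 80°N:
f = 2Ω sin φ = 2 × 7.29×10⁻⁵ × sin 80° = 1.44×10⁻⁴ s⁻¹
Component geostrophic relations (x east, y north):
u_g = −(1/(fρ)) ∂P/∂y,  v_g = (1/(fρ)) ∂P/∂x
u_g = −(0.52×10⁻³)/(1.44×10⁻⁴ × 1.25) = −2.90 m/s;  v_g = (−2.5×10⁻³)/(1.44×10⁻⁴ × 1.25) = −13.9 m/s
|V_g| = √(u_g² + v_g²) = 14.2 m/s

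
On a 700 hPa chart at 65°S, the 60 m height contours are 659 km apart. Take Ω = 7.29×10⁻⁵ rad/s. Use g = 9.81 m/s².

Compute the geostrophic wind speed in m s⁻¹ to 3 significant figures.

Coriolis parameter at 65°S:
f = 2Ω sin φ = 2 × 7.29×10⁻⁵ × sin 65° = 1.32×10⁻⁴ s⁻¹
Height gradient: |∂Z/∂n| = 60 m / 659000 m = 9.10×10⁻⁵
On a pressure surface, geostrophic balance gives V_g = (g/f)|∂Z/∂n|:
V_g = 9.81 × 9.10×10⁻⁵ / 1.32×10⁻⁴ = 6.76 m/s

6.76 m s⁻¹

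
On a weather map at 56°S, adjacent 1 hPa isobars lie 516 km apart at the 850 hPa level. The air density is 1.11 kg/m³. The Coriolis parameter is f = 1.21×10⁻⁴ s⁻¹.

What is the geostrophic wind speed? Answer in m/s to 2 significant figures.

1.4 m/s

Pressure gradient: |∂P/∂n| = 100 Pa / 516000 m = 1.94×10⁻⁴ Pa/m
Geostrophic balance (pressure-gradient force = Coriolis force):
V_g = (1/(fρ)) |∂P/∂n| = 1.94×10⁻⁴ / (1.21×10⁻⁴ × 1.11) = 1.44 m/s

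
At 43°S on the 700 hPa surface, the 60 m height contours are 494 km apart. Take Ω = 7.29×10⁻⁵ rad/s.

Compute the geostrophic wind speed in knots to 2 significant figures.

23 knots

Coriolis parameter at 43°S:
f = 2Ω sin φ = 2 × 7.29×10⁻⁵ × sin 43° = 9.94×10⁻⁵ s⁻¹
Height gradient: |∂Z/∂n| = 60 m / 494000 m = 1.21×10⁻⁴
On a pressure surface, geostrophic balance gives V_g = (g/f)|∂Z/∂n|:
V_g = 9.81 × 1.21×10⁻⁴ / 9.94×10⁻⁵ = 12.0 m/s
Converting: 12.0 m/s × 1.944 = 23 knots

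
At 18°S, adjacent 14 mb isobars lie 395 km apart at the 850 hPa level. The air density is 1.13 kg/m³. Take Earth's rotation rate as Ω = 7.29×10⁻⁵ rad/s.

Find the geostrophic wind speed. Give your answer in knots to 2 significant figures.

Coriolis parameter at 18°S:
f = 2Ω sin φ = 2 × 7.29×10⁻⁵ × sin 18° = 4.51×10⁻⁵ s⁻¹
Pressure gradient: |∂P/∂n| = 1400 Pa / 395000 m = 3.54×10⁻³ Pa/m
Geostrophic balance (pressure-gradient force = Coriolis force):
V_g = (1/(fρ)) |∂P/∂n| = 3.54×10⁻³ / (4.51×10⁻⁵ × 1.13) = 69.6 m/s
Converting: 69.6 m/s × 1.944 = 140 knots

140 knots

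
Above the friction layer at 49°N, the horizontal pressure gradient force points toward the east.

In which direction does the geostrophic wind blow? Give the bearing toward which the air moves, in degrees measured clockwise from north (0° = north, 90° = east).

The pressure-gradient force points toward the east (bearing 090°).
Geostrophic balance: in the Northern Hemisphere the Coriolis force deflects motion to the right, so the geostrophic wind blows 90° to the right of the pressure-gradient force (low pressure on the left).
Rotating 090° by 90° clockwise gives 180° — the wind blows toward the south.

180°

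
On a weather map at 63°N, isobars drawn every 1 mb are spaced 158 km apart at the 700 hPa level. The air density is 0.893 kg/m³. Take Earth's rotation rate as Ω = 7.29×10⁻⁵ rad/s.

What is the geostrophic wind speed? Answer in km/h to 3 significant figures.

Coriolis parameter at 63°N:
f = 2Ω sin φ = 2 × 7.29×10⁻⁵ × sin 63° = 1.30×10⁻⁴ s⁻¹
Pressure gradient: |∂P/∂n| = 100 Pa / 158000 m = 6.33×10⁻⁴ Pa/m
Geostrophic balance (pressure-gradient force = Coriolis force):
V_g = (1/(fρ)) |∂P/∂n| = 6.33×10⁻⁴ / (1.30×10⁻⁴ × 0.893) = 5.46 m/s
Converting: 5.46 m/s × 3.6 = 19.6 km/h

19.6 km/h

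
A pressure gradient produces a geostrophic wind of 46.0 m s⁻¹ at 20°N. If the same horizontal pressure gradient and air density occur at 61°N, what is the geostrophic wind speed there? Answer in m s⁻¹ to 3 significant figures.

With the same pressure gradient and density, V_g ∝ 1/f ∝ 1/sin φ.
V₂ = V₁ · sin φ₁ / sin φ₂ = 46.0 × sin 20° / sin 61°
V₂ = 46.0 × 0.3420/0.8746 = 18.0 m s⁻¹

18.0 m s⁻¹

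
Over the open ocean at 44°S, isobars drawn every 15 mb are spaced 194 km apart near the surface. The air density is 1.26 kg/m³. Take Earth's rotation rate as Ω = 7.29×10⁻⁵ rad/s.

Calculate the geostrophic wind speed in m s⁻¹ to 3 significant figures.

Coriolis parameter at 44°S:
f = 2Ω sin φ = 2 × 7.29×10⁻⁵ × sin 44° = 1.01×10⁻⁴ s⁻¹
Pressure gradient: |∂P/∂n| = 1500 Pa / 194000 m = 7.73×10⁻³ Pa/m
Geostrophic balance (pressure-gradient force = Coriolis force):
V_g = (1/(fρ)) |∂P/∂n| = 7.73×10⁻³ / (1.01×10⁻⁴ × 1.26) = 60.6 m/s

60.6 m s⁻¹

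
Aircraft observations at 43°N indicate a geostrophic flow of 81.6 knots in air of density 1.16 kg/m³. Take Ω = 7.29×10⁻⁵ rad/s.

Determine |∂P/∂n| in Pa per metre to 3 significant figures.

4.84×10⁻³ Pa/m

Coriolis parameter at 43°N:
f = 2Ω sin φ = 2 × 7.29×10⁻⁵ × sin 43° = 9.94×10⁻⁵ s⁻¹
Wind speed in SI: 81.6 knots = 42.0 m/s
Geostrophic balance rearranged: |∂P/∂n| = f ρ V_g
|∂P/∂n| = 9.94×10⁻⁵ × 1.16 × 42.0 = 4.84×10⁻³ Pa/m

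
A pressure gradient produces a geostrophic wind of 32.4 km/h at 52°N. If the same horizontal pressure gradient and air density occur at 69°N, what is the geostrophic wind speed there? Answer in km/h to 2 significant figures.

27 km/h

With the same pressure gradient and density, V_g ∝ 1/f ∝ 1/sin φ.
V₂ = V₁ · sin φ₁ / sin φ₂ = 32.4 × sin 52° / sin 69°
V₂ = 32.4 × 0.7880/0.9336 = 27 km/h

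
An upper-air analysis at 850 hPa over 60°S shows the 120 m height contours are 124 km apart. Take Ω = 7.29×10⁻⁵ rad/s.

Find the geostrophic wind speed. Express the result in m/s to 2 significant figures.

75 m/s

Coriolis parameter at 60°S:
f = 2Ω sin φ = 2 × 7.29×10⁻⁵ × sin 60° = 1.26×10⁻⁴ s⁻¹
Height gradient: |∂Z/∂n| = 120 m / 124000 m = 9.68×10⁻⁴
On a pressure surface, geostrophic balance gives V_g = (g/f)|∂Z/∂n|:
V_g = 9.81 × 9.68×10⁻⁴ / 1.26×10⁻⁴ = 75.2 m/s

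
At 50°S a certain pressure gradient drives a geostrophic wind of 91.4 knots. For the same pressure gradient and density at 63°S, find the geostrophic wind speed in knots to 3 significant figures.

78.6 knots

With the same pressure gradient and density, V_g ∝ 1/f ∝ 1/sin φ.
V₂ = V₁ · sin φ₁ / sin φ₂ = 91.4 × sin 50° / sin 63°
V₂ = 91.4 × 0.7660/0.8910 = 78.6 knots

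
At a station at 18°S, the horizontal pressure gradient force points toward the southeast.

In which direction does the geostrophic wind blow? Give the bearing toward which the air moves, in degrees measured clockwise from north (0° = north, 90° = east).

The pressure-gradient force points toward the southeast (bearing 135°).
Geostrophic balance: in the Southern Hemisphere the Coriolis force deflects motion to the left, so the geostrophic wind blows 90° to the left of the pressure-gradient force (low pressure on the right).
Rotating 135° by 90° counterclockwise gives 045° — the wind blows toward the northeast.

045°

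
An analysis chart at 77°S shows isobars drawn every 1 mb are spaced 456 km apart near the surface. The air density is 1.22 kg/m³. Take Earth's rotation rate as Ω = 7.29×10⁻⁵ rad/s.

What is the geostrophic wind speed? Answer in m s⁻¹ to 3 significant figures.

Coriolis parameter at 77°S:
f = 2Ω sin φ = 2 × 7.29×10⁻⁵ × sin 77° = 1.42×10⁻⁴ s⁻¹
Pressure gradient: |∂P/∂n| = 100 Pa / 456000 m = 2.19×10⁻⁴ Pa/m
Geostrophic balance (pressure-gradient force = Coriolis force):
V_g = (1/(fρ)) |∂P/∂n| = 2.19×10⁻⁴ / (1.42×10⁻⁴ × 1.22) = 1.27 m/s

1.27 m s⁻¹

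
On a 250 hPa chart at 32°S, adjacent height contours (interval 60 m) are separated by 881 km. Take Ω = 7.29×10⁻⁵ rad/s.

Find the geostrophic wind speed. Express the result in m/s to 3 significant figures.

8.65 m/s

Coriolis parameter at 32°S:
f = 2Ω sin φ = 2 × 7.29×10⁻⁵ × sin 32° = 7.73×10⁻⁵ s⁻¹
Height gradient: |∂Z/∂n| = 60 m / 881000 m = 6.81×10⁻⁵
On a pressure surface, geostrophic balance gives V_g = (g/f)|∂Z/∂n|:
V_g = 9.81 × 6.81×10⁻⁵ / 7.73×10⁻⁵ = 8.65 m/s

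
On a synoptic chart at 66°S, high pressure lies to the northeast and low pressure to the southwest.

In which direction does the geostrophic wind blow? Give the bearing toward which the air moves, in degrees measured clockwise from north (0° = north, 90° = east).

The pressure-gradient force points toward the southwest (bearing 225°).
Geostrophic balance: in the Southern Hemisphere the Coriolis force deflects motion to the left, so the geostrophic wind blows 90° to the left of the pressure-gradient force (low pressure on the right).
Rotating 225° by 90° counterclockwise gives 135° — the wind blows toward the southeast.

135°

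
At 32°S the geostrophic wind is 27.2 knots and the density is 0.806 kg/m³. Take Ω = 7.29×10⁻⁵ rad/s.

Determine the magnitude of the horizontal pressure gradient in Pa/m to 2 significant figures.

Coriolis parameter at 32°S:
f = 2Ω sin φ = 2 × 7.29×10⁻⁵ × sin 32° = 7.73×10⁻⁵ s⁻¹
Wind speed in SI: 27.2 knots = 14.0 m/s
Geostrophic balance rearranged: |∂P/∂n| = f ρ V_g
|∂P/∂n| = 7.73×10⁻⁵ × 0.806 × 14.0 = 8.71×10⁻⁴ Pa/m

8.7×10⁻⁴ Pa/m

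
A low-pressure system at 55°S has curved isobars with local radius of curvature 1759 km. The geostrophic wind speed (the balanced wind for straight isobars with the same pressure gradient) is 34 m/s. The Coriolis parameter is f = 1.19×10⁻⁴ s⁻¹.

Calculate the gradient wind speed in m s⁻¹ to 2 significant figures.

Around a low, centrifugal force acts outward with Coriolis, so pressure-gradient force balances both:
(1/ρ)|∂P/∂n| = fV + V²/R  →  V² + fR·V − fR·V_g = 0
With fR = 1.19×10⁻⁴ × 1759×10³ m = 209 m/s:
V = [−fR + √((fR)² + 4 fR V_g)]/2 = [−209 + √(209² + 4×209×34)]/2 = 29.8 m/s
Subgeostrophic (V < V_g = 34 m/s), as expected around a low.

30 m s⁻¹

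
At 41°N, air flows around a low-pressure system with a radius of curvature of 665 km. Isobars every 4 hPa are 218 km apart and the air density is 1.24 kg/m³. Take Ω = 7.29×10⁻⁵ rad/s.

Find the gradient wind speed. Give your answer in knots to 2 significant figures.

25 knots

Coriolis parameter at 41°N:
f = 2Ω sin φ = 2 × 7.29×10⁻⁵ × sin 41° = 9.57×10⁻⁵ s⁻¹
Pressure gradient: |∂P/∂n| = 400 Pa / 218000 m = 1.83×10⁻³ Pa/m
Geostrophic speed: V_g = |∂P/∂n|/(fρ) = 1.83×10⁻³/(9.57×10⁻⁵ × 1.24) = 15.5 m/s
Around a low, centrifugal force acts outward with Coriolis, so pressure-gradient force balances both:
(1/ρ)|∂P/∂n| = fV + V²/R  →  V² + fR·V − fR·V_g = 0
With fR = 9.57×10⁻⁵ × 665×10³ m = 63.6 m/s:
V = [−fR + √((fR)² + 4 fR V_g)]/2 = [−63.6 + √(63.6² + 4×63.6×15.5)]/2 = 12.9 m/s
Subgeostrophic (V < V_g = 15.5 m/s), as expected around a low.
Converting: 12.9 m/s × 1.944 = 25 knots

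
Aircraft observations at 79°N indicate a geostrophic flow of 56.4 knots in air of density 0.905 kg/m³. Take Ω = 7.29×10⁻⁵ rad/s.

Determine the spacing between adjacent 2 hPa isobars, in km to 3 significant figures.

53.2 km

Coriolis parameter at 79°N:
f = 2Ω sin φ = 2 × 7.29×10⁻⁵ × sin 79° = 1.43×10⁻⁴ s⁻¹
Wind speed in SI: 56.4 knots = 29.0 m/s
Geostrophic balance rearranged: |∂P/∂n| = f ρ V_g
|∂P/∂n| = 1.43×10⁻⁴ × 0.905 × 29.0 = 3.76×10⁻³ Pa/m
Isobar spacing: Δn = ΔP/|∂P/∂n| = 200 Pa / 3.76×10⁻³ Pa/m = 53218 m ≈ 53.2 km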